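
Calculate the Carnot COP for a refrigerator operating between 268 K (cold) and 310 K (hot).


dT = 310 - 268 = 42 K
COP_carnot = T_cold / dT = 268 / 42
COP_carnot = 6.381

6.381


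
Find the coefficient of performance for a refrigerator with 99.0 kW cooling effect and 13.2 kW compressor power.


COP = Q_evap / W
COP = 99.0 / 13.2
COP = 7.5

7.5


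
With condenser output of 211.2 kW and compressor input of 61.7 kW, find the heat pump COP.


COP_hp = Q_cond / W
COP_hp = 211.2 / 61.7
COP_hp = 3.423

3.423


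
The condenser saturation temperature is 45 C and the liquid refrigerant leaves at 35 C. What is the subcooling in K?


Subcooling = T_cond - T_liquid
Subcooling = 45 - 35
Subcooling = 10 K

10


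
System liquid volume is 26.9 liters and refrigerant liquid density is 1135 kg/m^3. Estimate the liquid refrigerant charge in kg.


Charge = V * rho / 1000
Charge = 26.9 * 1135 / 1000
Charge = 30.53 kg

30.53


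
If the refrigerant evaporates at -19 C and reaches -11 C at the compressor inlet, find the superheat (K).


Superheat = T_suction - T_evap
Superheat = -11 - (-19)
Superheat = 8 K

8


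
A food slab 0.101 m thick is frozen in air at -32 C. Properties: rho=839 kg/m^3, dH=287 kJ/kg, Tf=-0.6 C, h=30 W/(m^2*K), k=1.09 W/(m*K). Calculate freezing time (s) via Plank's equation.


dT = -0.6 - (-32) = 31.4 K
term1 = a/(2h) = 0.101/(2*30) = 0.001683333333
term2 = a^2/(8k) = 0.101^2/(8*1.09) = 0.00116983945
t = rho*dH*1000/dT * (term1 + term2)
t = 839*287*1000/31.4 * (0.001683333333 + 0.00116983945)
t = 21880 s

21880


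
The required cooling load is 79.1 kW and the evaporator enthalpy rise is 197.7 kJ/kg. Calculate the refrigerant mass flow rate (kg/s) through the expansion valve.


m_dot = Q / dh
m_dot = 79.1 / 197.7
m_dot = 0.4001 kg/s

0.4001


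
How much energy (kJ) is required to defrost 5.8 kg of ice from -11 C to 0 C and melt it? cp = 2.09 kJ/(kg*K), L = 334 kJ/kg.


Sensible heat = cp * dT = 2.09 * 11 = 22.99 kJ/kg
Total per kg = 22.99 + 334 = 356.99 kJ/kg
Q = m * total = 5.8 * 356.99
Q = 2070.5 kJ

2070.5


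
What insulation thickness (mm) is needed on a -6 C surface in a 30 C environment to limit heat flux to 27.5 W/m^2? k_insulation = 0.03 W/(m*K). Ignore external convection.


dT = 30 - (-6) = 36 K
thickness = k * dT / q_max * 1000
thickness = 0.03 * 36 / 27.5 * 1000
thickness = 39.3 mm

39.3


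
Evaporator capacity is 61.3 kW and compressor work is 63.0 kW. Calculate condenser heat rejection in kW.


Q_cond = Q_evap + W
Q_cond = 61.3 + 63.0
Q_cond = 124.3 kW

124.3


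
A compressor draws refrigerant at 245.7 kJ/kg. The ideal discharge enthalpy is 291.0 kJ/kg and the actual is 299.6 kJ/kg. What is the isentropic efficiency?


dh_ideal = 291.0 - 245.7 = 45.3 kJ/kg
dh_actual = 299.6 - 245.7 = 53.9 kJ/kg
eta_s = dh_ideal / dh_actual = 45.3 / 53.9
eta_s = 0.8404

0.8404


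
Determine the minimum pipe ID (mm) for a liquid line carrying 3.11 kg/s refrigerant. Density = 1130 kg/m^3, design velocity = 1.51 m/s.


A = m_dot / (rho * v) = 3.11 / (1130 * 1.51) = 0.001822657212 m^2
d = sqrt(4*A/pi) * 1000
d = 48.2 mm

48.2


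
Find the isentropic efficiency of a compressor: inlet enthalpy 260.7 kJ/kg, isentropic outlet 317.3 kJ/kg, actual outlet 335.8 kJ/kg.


dh_ideal = 317.3 - 260.7 = 56.6 kJ/kg
dh_actual = 335.8 - 260.7 = 75.1 kJ/kg
eta_s = dh_ideal / dh_actual = 56.6 / 75.1
eta_s = 0.7537

0.7537


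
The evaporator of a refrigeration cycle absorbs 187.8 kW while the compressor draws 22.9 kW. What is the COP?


COP = Q_evap / W
COP = 187.8 / 22.9
COP = 8.201

8.201


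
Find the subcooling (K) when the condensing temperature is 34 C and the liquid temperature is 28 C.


Subcooling = T_cond - T_liquid
Subcooling = 34 - 28
Subcooling = 6 K

6


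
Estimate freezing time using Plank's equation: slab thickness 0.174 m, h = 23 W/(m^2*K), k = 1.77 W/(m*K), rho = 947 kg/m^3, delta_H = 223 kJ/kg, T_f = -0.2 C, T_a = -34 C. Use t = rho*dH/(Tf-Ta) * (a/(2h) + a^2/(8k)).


dT = -0.2 - (-34) = 33.8 K
term1 = a/(2h) = 0.174/(2*23) = 0.003782608696
term2 = a^2/(8k) = 0.174^2/(8*1.77) = 0.002138135593
t = rho*dH*1000/dT * (term1 + term2)
t = 947*223*1000/33.8 * (0.003782608696 + 0.002138135593)
t = 36993 s

36993


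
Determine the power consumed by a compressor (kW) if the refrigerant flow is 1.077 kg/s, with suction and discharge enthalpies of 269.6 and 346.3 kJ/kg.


dh = 346.3 - 269.6 = 76.7 kJ/kg
W = m_dot * dh = 1.077 * 76.7 = 82.61 kW

82.61


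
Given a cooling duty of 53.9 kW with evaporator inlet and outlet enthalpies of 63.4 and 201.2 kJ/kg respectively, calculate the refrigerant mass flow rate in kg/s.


dh = 201.2 - 63.4 = 137.8 kJ/kg
m_dot = Q / dh = 53.9 / 137.8 = 0.3911 kg/s

0.3911


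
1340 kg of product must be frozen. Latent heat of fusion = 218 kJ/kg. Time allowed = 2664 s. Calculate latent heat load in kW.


Q_lat = m * h_fg / t
Q_lat = 1340 * 218 / 2664
Q_lat = 109.65 kW

109.65


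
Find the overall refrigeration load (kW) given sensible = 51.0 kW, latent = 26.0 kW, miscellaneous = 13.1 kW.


Q_total = Q_s + Q_l + Q_misc
Q_total = 51.0 + 26.0 + 13.1
Q_total = 90.1 kW

90.1


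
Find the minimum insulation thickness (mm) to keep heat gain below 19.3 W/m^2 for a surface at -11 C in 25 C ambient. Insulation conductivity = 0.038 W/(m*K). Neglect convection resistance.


dT = 25 - (-11) = 36 K
thickness = k * dT / q_max * 1000
thickness = 0.038 * 36 / 19.3 * 1000
thickness = 70.9 mm

70.9


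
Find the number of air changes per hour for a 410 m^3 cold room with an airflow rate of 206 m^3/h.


ACH = flow / volume
ACH = 206 / 410
ACH = 0.502

0.502


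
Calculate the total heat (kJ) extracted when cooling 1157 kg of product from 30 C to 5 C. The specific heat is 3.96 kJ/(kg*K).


dT = 30 - (5) = 25 K
Q = m * cp * dT = 1157 * 3.96 * 25
Q = 114543 kJ

114543


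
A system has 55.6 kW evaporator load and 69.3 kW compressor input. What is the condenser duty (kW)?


Q_cond = Q_evap + W
Q_cond = 55.6 + 69.3
Q_cond = 124.9 kW

124.9


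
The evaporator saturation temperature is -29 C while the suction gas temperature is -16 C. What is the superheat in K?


Superheat = T_suction - T_evap
Superheat = -16 - (-29)
Superheat = 13 K

13


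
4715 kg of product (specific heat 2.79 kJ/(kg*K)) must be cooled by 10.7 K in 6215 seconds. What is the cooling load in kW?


Q = m * cp * dT / t
Q = 4715 * 2.79 * 10.7 / 6215
Q = 22.648 kW

22.648


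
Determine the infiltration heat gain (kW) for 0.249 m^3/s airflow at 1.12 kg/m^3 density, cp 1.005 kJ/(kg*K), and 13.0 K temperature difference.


Q = V_dot * rho * cp * dT
Q = 0.249 * 1.12 * 1.005 * 13.0
Q = 3.644 kW

3.644


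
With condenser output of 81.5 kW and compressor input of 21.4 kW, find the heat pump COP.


COP_hp = Q_cond / W
COP_hp = 81.5 / 21.4
COP_hp = 3.808

3.808


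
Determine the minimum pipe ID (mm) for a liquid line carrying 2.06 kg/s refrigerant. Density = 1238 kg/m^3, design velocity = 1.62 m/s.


A = m_dot / (rho * v) = 2.06 / (1238 * 1.62) = 0.001027144538 m^2
d = sqrt(4*A/pi) * 1000
d = 36.2 mm

36.2


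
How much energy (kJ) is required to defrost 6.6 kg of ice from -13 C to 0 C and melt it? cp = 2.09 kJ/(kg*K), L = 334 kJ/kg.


Sensible heat = cp * dT = 2.09 * 13 = 27.17 kJ/kg
Total per kg = 27.17 + 334 = 361.17 kJ/kg
Q = m * total = 6.6 * 361.17
Q = 2383.7 kJ

2383.7


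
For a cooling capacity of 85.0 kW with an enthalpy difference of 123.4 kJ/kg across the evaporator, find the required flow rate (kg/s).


m_dot = Q / dh
m_dot = 85.0 / 123.4
m_dot = 0.6888 kg/s

0.6888


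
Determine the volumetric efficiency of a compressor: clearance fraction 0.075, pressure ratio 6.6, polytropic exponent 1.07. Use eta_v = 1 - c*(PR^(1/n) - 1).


PR^(1/n) = 6.6^(1/1.07) = 5.8334961
eta_v = 1 - 0.075 * (5.8334961 - 1)
eta_v = 0.6375

0.6375


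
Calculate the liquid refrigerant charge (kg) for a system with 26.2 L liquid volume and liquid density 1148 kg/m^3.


Charge = V * rho / 1000
Charge = 26.2 * 1148 / 1000
Charge = 30.08 kg

30.08


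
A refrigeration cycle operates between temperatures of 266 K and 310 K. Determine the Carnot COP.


dT = 310 - 266 = 44 K
COP_carnot = T_cold / dT = 266 / 44
COP_carnot = 6.045

6.045


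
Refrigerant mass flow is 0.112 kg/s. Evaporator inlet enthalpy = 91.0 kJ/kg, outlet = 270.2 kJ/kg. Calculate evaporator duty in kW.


dh = 270.2 - 91.0 = 179.2 kJ/kg
Q_evap = m_dot * dh = 0.112 * 179.2
Q_evap = 20.07 kW

20.07


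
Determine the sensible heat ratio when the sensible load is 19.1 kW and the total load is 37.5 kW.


SHR = Q_sensible / Q_total
SHR = 19.1 / 37.5
SHR = 0.509

0.509


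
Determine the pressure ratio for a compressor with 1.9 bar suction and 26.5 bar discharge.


PR = P_high / P_low
PR = 26.5 / 1.9
PR = 13.947

13.947


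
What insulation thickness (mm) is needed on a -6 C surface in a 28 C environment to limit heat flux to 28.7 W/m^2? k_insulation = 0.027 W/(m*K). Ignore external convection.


dT = 28 - (-6) = 34 K
thickness = k * dT / q_max * 1000
thickness = 0.027 * 34 / 28.7 * 1000
thickness = 32.0 mm

32.0


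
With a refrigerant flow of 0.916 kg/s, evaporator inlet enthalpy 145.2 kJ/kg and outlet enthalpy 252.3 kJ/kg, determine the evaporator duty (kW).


dh = 252.3 - 145.2 = 107.1 kJ/kg
Q_evap = m_dot * dh = 0.916 * 107.1
Q_evap = 98.1 kW

98.1


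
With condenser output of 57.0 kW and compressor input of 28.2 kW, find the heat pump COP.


COP_hp = Q_cond / W
COP_hp = 57.0 / 28.2
COP_hp = 2.021

2.021


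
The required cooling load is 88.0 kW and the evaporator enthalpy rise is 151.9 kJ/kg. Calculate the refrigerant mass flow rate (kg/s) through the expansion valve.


m_dot = Q / dh
m_dot = 88.0 / 151.9
m_dot = 0.5793 kg/s

0.5793


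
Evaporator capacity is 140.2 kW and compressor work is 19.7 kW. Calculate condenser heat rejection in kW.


Q_cond = Q_evap + W
Q_cond = 140.2 + 19.7
Q_cond = 159.9 kW

159.9


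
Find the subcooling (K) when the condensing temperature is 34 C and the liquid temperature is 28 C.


Subcooling = T_cond - T_liquid
Subcooling = 34 - 28
Subcooling = 6 K

6


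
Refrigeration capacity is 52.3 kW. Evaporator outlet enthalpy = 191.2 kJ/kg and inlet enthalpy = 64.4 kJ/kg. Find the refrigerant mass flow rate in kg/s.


dh = 191.2 - 64.4 = 126.8 kJ/kg
m_dot = Q / dh = 52.3 / 126.8 = 0.4125 kg/s

0.4125


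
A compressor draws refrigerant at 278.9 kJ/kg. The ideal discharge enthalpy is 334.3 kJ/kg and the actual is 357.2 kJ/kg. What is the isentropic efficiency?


dh_ideal = 334.3 - 278.9 = 55.4 kJ/kg
dh_actual = 357.2 - 278.9 = 78.3 kJ/kg
eta_s = dh_ideal / dh_actual = 55.4 / 78.3
eta_s = 0.7075

0.7075


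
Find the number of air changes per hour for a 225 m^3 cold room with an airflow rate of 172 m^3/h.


ACH = flow / volume
ACH = 172 / 225
ACH = 0.764

0.764


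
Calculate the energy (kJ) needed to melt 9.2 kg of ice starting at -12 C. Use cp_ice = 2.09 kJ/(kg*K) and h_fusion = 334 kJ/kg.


Sensible heat = cp * dT = 2.09 * 12 = 25.08 kJ/kg
Total per kg = 25.08 + 334 = 359.08 kJ/kg
Q = m * total = 9.2 * 359.08
Q = 3303.5 kJ

3303.5


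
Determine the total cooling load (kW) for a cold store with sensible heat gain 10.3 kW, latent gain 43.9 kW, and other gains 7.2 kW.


Q_total = Q_s + Q_l + Q_misc
Q_total = 10.3 + 43.9 + 7.2
Q_total = 61.4 kW

61.4


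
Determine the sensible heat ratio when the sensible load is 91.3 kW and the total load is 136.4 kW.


SHR = Q_sensible / Q_total
SHR = 91.3 / 136.4
SHR = 0.669

0.669


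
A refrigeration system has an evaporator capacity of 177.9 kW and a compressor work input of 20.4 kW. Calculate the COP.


COP = Q_evap / W
COP = 177.9 / 20.4
COP = 8.721

8.721


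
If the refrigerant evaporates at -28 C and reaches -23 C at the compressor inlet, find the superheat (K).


Superheat = T_suction - T_evap
Superheat = -23 - (-28)
Superheat = 5 K

5


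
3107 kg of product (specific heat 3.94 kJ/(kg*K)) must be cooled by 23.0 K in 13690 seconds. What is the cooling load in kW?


Q = m * cp * dT / t
Q = 3107 * 3.94 * 23.0 / 13690
Q = 20.567 kW

20.567


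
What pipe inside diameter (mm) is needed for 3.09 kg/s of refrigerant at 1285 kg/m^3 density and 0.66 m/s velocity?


A = m_dot / (rho * v) = 3.09 / (1285 * 0.66) = 0.003643438274 m^2
d = sqrt(4*A/pi) * 1000
d = 68.1 mm

68.1


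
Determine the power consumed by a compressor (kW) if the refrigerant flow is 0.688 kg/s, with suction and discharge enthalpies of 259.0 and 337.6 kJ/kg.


dh = 337.6 - 259.0 = 78.6 kJ/kg
W = m_dot * dh = 0.688 * 78.6 = 54.08 kW

54.08


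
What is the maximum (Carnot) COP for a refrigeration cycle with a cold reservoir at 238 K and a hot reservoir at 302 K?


dT = 302 - 238 = 64 K
COP_carnot = T_cold / dT = 238 / 64
COP_carnot = 3.719

3.719


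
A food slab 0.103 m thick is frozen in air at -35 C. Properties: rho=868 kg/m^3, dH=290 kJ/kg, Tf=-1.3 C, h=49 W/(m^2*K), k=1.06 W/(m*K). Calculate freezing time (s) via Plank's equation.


dT = -1.3 - (-35) = 33.7 K
term1 = a/(2h) = 0.103/(2*49) = 0.001051020408
term2 = a^2/(8k) = 0.103^2/(8*1.06) = 0.001251061321
t = rho*dH*1000/dT * (term1 + term2)
t = 868*290*1000/33.7 * (0.001051020408 + 0.001251061321)
t = 17195 s

17195


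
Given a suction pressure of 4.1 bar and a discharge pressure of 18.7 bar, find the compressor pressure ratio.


PR = P_high / P_low
PR = 18.7 / 4.1
PR = 4.561

4.561


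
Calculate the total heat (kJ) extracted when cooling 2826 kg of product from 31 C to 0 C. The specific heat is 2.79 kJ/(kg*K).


dT = 31 - (0) = 31 K
Q = m * cp * dT = 2826 * 2.79 * 31
Q = 244421 kJ

244421


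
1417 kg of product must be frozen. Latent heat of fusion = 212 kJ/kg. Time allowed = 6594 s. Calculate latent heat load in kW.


Q_lat = m * h_fg / t
Q_lat = 1417 * 212 / 6594
Q_lat = 45.56 kW

45.56


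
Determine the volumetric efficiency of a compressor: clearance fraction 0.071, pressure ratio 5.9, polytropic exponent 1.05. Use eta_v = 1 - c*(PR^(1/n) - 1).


PR^(1/n) = 5.9^(1/1.05) = 5.42181598
eta_v = 1 - 0.071 * (5.42181598 - 1)
eta_v = 0.6861

0.6861


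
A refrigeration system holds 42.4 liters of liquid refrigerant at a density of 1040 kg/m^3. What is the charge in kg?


Charge = V * rho / 1000
Charge = 42.4 * 1040 / 1000
Charge = 44.1 kg

44.1


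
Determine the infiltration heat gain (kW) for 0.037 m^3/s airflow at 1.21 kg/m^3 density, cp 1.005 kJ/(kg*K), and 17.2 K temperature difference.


Q = V_dot * rho * cp * dT
Q = 0.037 * 1.21 * 1.005 * 17.2
Q = 0.774 kW

0.774


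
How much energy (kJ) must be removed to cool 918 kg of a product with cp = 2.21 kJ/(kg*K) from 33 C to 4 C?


dT = 33 - (4) = 29 K
Q = m * cp * dT = 918 * 2.21 * 29
Q = 58835 kJ

58835


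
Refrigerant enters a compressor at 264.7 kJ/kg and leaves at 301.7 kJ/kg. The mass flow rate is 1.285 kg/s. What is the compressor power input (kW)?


dh = 301.7 - 264.7 = 37.0 kJ/kg
W = m_dot * dh = 1.285 * 37.0 = 47.55 kW

47.55


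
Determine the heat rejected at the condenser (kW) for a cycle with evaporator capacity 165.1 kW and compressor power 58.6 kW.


Q_cond = Q_evap + W
Q_cond = 165.1 + 58.6
Q_cond = 223.7 kW

223.7


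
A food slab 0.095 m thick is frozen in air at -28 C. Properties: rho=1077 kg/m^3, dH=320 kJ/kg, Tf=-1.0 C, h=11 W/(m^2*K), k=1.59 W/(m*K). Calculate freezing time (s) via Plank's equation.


dT = -1.0 - (-28) = 27.0 K
term1 = a/(2h) = 0.095/(2*11) = 0.004318181818
term2 = a^2/(8k) = 0.095^2/(8*1.59) = 0.0007095125786
t = rho*dH*1000/dT * (term1 + term2)
t = 1077*320*1000/27.0 * (0.004318181818 + 0.0007095125786)
t = 64176 s

64176


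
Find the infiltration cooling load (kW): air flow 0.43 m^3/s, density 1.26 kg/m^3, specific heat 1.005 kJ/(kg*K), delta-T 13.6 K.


Q = V_dot * rho * cp * dT
Q = 0.43 * 1.26 * 1.005 * 13.6
Q = 7.405 kW

7.405


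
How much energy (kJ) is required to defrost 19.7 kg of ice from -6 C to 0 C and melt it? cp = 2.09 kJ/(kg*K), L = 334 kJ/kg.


Sensible heat = cp * dT = 2.09 * 6 = 12.54 kJ/kg
Total per kg = 12.54 + 334 = 346.54 kJ/kg
Q = m * total = 19.7 * 346.54
Q = 6826.8 kJ

6826.8


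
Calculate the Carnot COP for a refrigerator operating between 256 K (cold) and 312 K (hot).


dT = 312 - 256 = 56 K
COP_carnot = T_cold / dT = 256 / 56
COP_carnot = 4.571

4.571


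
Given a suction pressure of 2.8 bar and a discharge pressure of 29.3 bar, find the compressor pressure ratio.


PR = P_high / P_low
PR = 29.3 / 2.8
PR = 10.464

10.464


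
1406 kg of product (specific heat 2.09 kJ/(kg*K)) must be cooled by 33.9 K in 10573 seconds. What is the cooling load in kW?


Q = m * cp * dT / t
Q = 1406 * 2.09 * 33.9 / 10573
Q = 9.422 kW

9.422


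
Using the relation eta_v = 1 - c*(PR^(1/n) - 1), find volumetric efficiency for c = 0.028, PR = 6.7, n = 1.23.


PR^(1/n) = 6.7^(1/1.23) = 4.69467498
eta_v = 1 - 0.028 * (4.69467498 - 1)
eta_v = 0.8965

0.8965


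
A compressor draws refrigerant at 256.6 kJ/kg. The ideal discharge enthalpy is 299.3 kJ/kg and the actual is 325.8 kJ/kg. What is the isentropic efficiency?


dh_ideal = 299.3 - 256.6 = 42.7 kJ/kg
dh_actual = 325.8 - 256.6 = 69.2 kJ/kg
eta_s = dh_ideal / dh_actual = 42.7 / 69.2
eta_s = 0.6171

0.6171


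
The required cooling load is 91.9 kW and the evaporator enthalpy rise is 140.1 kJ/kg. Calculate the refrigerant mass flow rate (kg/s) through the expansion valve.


m_dot = Q / dh
m_dot = 91.9 / 140.1
m_dot = 0.656 kg/s

0.656


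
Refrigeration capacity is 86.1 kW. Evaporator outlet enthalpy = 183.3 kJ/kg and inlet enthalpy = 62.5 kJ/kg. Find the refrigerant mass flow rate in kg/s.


dh = 183.3 - 62.5 = 120.8 kJ/kg
m_dot = Q / dh = 86.1 / 120.8 = 0.7127 kg/s

0.7127


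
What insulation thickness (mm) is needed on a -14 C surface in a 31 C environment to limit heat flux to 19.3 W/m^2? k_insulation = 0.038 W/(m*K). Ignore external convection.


dT = 31 - (-14) = 45 K
thickness = k * dT / q_max * 1000
thickness = 0.038 * 45 / 19.3 * 1000
thickness = 88.6 mm

88.6


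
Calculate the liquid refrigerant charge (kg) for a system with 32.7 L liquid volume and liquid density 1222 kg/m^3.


Charge = V * rho / 1000
Charge = 32.7 * 1222 / 1000
Charge = 39.96 kg

39.96


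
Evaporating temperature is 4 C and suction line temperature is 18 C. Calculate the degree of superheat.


Superheat = T_suction - T_evap
Superheat = 18 - (4)
Superheat = 14 K

14


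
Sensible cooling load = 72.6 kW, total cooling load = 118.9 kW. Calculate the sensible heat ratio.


SHR = Q_sensible / Q_total
SHR = 72.6 / 118.9
SHR = 0.611

0.611


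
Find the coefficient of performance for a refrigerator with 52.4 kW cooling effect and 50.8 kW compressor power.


COP = Q_evap / W
COP = 52.4 / 50.8
COP = 1.031

1.031


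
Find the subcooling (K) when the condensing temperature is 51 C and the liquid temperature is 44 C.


Subcooling = T_cond - T_liquid
Subcooling = 51 - 44
Subcooling = 7 K

7


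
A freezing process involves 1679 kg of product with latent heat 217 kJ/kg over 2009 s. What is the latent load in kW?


Q_lat = m * h_fg / t
Q_lat = 1679 * 217 / 2009
Q_lat = 181.36 kW

181.36


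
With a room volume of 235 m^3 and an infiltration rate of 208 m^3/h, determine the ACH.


ACH = flow / volume
ACH = 208 / 235
ACH = 0.885

0.885


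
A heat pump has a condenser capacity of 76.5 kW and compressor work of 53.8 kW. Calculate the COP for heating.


COP_hp = Q_cond / W
COP_hp = 76.5 / 53.8
COP_hp = 1.422

1.422


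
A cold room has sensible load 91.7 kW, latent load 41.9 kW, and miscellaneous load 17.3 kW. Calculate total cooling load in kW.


Q_total = Q_s + Q_l + Q_misc
Q_total = 91.7 + 41.9 + 17.3
Q_total = 150.9 kW

150.9


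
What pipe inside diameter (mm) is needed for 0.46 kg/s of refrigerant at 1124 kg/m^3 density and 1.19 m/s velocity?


A = m_dot / (rho * v) = 0.46 / (1124 * 1.19) = 0.0003439098059 m^2
d = sqrt(4*A/pi) * 1000
d = 20.9 mm

20.9


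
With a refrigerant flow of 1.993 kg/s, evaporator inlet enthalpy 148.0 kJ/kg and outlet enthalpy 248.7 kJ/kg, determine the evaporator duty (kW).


dh = 248.7 - 148.0 = 100.7 kJ/kg
Q_evap = m_dot * dh = 1.993 * 100.7
Q_evap = 200.7 kW

200.7


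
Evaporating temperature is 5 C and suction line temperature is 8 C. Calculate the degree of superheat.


Superheat = T_suction - T_evap
Superheat = 8 - (5)
Superheat = 3 K

3


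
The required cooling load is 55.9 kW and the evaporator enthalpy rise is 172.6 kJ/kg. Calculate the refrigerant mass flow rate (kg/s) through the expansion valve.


m_dot = Q / dh
m_dot = 55.9 / 172.6
m_dot = 0.3239 kg/s

0.3239


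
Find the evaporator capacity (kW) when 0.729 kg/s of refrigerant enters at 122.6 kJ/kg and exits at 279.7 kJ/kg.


dh = 279.7 - 122.6 = 157.1 kJ/kg
Q_evap = m_dot * dh = 0.729 * 157.1
Q_evap = 114.53 kW

114.53


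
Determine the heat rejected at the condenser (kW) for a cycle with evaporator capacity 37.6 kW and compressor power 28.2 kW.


Q_cond = Q_evap + W
Q_cond = 37.6 + 28.2
Q_cond = 65.8 kW

65.8


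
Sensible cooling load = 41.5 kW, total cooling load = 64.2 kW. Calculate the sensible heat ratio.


SHR = Q_sensible / Q_total
SHR = 41.5 / 64.2
SHR = 0.646

0.646


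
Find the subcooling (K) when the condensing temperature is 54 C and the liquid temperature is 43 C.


Subcooling = T_cond - T_liquid
Subcooling = 54 - 43
Subcooling = 11 K

11


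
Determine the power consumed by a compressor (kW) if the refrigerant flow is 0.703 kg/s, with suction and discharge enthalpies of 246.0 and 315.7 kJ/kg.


dh = 315.7 - 246.0 = 69.7 kJ/kg
W = m_dot * dh = 0.703 * 69.7 = 49.0 kW

49.0


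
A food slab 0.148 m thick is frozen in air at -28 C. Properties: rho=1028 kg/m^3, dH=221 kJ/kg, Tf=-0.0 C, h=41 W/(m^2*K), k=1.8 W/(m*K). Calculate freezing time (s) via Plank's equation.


dT = -0.0 - (-28) = 28.0 K
term1 = a/(2h) = 0.148/(2*41) = 0.001804878049
term2 = a^2/(8k) = 0.148^2/(8*1.8) = 0.001521111111
t = rho*dH*1000/dT * (term1 + term2)
t = 1028*221*1000/28.0 * (0.001804878049 + 0.001521111111)
t = 26987 s

26987


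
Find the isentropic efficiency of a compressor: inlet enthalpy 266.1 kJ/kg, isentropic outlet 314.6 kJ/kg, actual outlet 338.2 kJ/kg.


dh_ideal = 314.6 - 266.1 = 48.5 kJ/kg
dh_actual = 338.2 - 266.1 = 72.1 kJ/kg
eta_s = dh_ideal / dh_actual = 48.5 / 72.1
eta_s = 0.6727

0.6727


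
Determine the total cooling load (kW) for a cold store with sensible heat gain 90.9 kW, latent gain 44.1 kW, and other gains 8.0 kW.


Q_total = Q_s + Q_l + Q_misc
Q_total = 90.9 + 44.1 + 8.0
Q_total = 143.0 kW

143.0


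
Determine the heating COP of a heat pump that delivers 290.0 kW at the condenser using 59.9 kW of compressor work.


COP_hp = Q_cond / W
COP_hp = 290.0 / 59.9
COP_hp = 4.841

4.841


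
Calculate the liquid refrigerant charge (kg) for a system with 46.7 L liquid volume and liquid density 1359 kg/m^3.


Charge = V * rho / 1000
Charge = 46.7 * 1359 / 1000
Charge = 63.47 kg

63.47


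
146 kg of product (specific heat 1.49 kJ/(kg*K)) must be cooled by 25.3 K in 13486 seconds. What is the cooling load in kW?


Q = m * cp * dT / t
Q = 146 * 1.49 * 25.3 / 13486
Q = 0.408 kW

0.408


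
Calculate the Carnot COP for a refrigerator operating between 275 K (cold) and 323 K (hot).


dT = 323 - 275 = 48 K
COP_carnot = T_cold / dT = 275 / 48
COP_carnot = 5.729

5.729


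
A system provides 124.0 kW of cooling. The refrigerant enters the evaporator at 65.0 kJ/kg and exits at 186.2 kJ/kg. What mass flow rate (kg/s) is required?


dh = 186.2 - 65.0 = 121.2 kJ/kg
m_dot = Q / dh = 124.0 / 121.2 = 1.0231 kg/s

1.0231


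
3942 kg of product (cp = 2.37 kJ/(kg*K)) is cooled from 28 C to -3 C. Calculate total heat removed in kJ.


dT = 28 - (-3) = 31 K
Q = m * cp * dT = 3942 * 2.37 * 31
Q = 289619 kJ

289619


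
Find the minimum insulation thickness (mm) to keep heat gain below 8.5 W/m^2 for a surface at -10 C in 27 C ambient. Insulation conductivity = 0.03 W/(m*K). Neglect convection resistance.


dT = 27 - (-10) = 37 K
thickness = k * dT / q_max * 1000
thickness = 0.03 * 37 / 8.5 * 1000
thickness = 130.6 mm

130.6


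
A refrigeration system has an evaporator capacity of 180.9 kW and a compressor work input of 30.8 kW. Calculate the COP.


COP = Q_evap / W
COP = 180.9 / 30.8
COP = 5.873

5.873


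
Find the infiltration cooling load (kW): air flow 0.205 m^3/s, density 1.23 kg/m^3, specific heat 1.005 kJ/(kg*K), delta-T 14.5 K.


Q = V_dot * rho * cp * dT
Q = 0.205 * 1.23 * 1.005 * 14.5
Q = 3.674 kW

3.674


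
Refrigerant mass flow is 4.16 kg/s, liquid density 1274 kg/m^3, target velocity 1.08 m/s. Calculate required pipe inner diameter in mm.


A = m_dot / (rho * v) = 4.16 / (1274 * 1.08) = 0.003023431595 m^2
d = sqrt(4*A/pi) * 1000
d = 62.0 mm

62.0


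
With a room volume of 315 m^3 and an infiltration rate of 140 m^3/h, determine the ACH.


ACH = flow / volume
ACH = 140 / 315
ACH = 0.444

0.444


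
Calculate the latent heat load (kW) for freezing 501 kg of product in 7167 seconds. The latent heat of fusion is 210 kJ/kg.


Q_lat = m * h_fg / t
Q_lat = 501 * 210 / 7167
Q_lat = 14.68 kW

14.68


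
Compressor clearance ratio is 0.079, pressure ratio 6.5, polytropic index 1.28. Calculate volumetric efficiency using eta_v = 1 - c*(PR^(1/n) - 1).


PR^(1/n) = 6.5^(1/1.28) = 4.3160708
eta_v = 1 - 0.079 * (4.3160708 - 1)
eta_v = 0.738

0.738


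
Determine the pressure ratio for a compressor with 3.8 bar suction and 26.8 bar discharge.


PR = P_high / P_low
PR = 26.8 / 3.8
PR = 7.053

7.053


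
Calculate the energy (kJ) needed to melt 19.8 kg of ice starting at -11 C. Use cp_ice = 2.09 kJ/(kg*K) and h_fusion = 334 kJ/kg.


Sensible heat = cp * dT = 2.09 * 11 = 22.99 kJ/kg
Total per kg = 22.99 + 334 = 356.99 kJ/kg
Q = m * total = 19.8 * 356.99
Q = 7068.4 kJ

7068.4


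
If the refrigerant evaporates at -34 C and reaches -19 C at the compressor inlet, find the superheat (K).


Superheat = T_suction - T_evap
Superheat = -19 - (-34)
Superheat = 15 K

15


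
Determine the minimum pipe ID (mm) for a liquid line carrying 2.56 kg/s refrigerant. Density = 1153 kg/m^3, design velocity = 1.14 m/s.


A = m_dot / (rho * v) = 2.56 / (1153 * 1.14) = 0.00194762709 m^2
d = sqrt(4*A/pi) * 1000
d = 49.8 mm

49.8


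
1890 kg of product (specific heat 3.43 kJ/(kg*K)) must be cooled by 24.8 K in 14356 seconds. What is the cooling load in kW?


Q = m * cp * dT / t
Q = 1890 * 3.43 * 24.8 / 14356
Q = 11.199 kW

11.199


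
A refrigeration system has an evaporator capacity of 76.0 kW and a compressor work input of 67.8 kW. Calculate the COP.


COP = Q_evap / W
COP = 76.0 / 67.8
COP = 1.121

1.121


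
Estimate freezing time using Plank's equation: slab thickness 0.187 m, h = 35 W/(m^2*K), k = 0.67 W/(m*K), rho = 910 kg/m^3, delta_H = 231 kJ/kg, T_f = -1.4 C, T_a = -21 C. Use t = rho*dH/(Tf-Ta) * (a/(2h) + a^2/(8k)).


dT = -1.4 - (-21) = 19.6 K
term1 = a/(2h) = 0.187/(2*35) = 0.002671428571
term2 = a^2/(8k) = 0.187^2/(8*0.67) = 0.006524067164
t = rho*dH*1000/dT * (term1 + term2)
t = 910*231*1000/19.6 * (0.002671428571 + 0.006524067164)
t = 98622 s

98622


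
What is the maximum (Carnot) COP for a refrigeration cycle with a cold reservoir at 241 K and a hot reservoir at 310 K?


dT = 310 - 241 = 69 K
COP_carnot = T_cold / dT = 241 / 69
COP_carnot = 3.493

3.493


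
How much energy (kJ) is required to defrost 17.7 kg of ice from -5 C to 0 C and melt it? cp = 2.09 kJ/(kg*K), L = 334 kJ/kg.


Sensible heat = cp * dT = 2.09 * 5 = 10.45 kJ/kg
Total per kg = 10.45 + 334 = 344.45 kJ/kg
Q = m * total = 17.7 * 344.45
Q = 6096.8 kJ

6096.8


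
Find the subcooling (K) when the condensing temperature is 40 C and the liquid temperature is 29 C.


Subcooling = T_cond - T_liquid
Subcooling = 40 - 29
Subcooling = 11 K

11


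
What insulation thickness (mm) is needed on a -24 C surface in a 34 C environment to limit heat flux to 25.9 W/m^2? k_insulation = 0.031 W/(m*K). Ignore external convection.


dT = 34 - (-24) = 58 K
thickness = k * dT / q_max * 1000
thickness = 0.031 * 58 / 25.9 * 1000
thickness = 69.4 mm

69.4


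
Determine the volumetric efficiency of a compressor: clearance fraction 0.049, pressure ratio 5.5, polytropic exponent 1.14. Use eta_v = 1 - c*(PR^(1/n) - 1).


PR^(1/n) = 5.5^(1/1.14) = 4.4610897
eta_v = 1 - 0.049 * (4.4610897 - 1)
eta_v = 0.8304

0.8304


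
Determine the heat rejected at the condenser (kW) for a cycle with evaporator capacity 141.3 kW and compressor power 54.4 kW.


Q_cond = Q_evap + W
Q_cond = 141.3 + 54.4
Q_cond = 195.7 kW

195.7


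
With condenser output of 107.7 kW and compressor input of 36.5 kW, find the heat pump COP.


COP_hp = Q_cond / W
COP_hp = 107.7 / 36.5
COP_hp = 2.951

2.951


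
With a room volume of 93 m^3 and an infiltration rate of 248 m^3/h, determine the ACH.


ACH = flow / volume
ACH = 248 / 93
ACH = 2.667

2.667


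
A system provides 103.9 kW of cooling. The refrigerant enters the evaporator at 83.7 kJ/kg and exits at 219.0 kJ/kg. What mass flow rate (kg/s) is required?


dh = 219.0 - 83.7 = 135.3 kJ/kg
m_dot = Q / dh = 103.9 / 135.3 = 0.7679 kg/s

0.7679


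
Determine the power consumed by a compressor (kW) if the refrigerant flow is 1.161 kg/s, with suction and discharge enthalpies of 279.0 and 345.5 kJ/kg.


dh = 345.5 - 279.0 = 66.5 kJ/kg
W = m_dot * dh = 1.161 * 66.5 = 77.21 kW

77.21


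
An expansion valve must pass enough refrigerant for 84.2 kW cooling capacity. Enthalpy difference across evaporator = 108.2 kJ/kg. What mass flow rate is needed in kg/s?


m_dot = Q / dh
m_dot = 84.2 / 108.2
m_dot = 0.7782 kg/s

0.7782


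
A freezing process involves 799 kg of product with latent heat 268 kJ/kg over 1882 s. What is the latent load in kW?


Q_lat = m * h_fg / t
Q_lat = 799 * 268 / 1882
Q_lat = 113.78 kW

113.78


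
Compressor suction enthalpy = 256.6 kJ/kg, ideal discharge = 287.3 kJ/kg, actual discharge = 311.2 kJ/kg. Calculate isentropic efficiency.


dh_ideal = 287.3 - 256.6 = 30.7 kJ/kg
dh_actual = 311.2 - 256.6 = 54.6 kJ/kg
eta_s = dh_ideal / dh_actual = 30.7 / 54.6
eta_s = 0.5623

0.5623


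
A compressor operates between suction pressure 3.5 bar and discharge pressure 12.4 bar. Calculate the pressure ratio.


PR = P_high / P_low
PR = 12.4 / 3.5
PR = 3.543

3.543


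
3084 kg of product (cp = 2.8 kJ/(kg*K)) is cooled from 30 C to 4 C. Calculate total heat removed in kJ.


dT = 30 - (4) = 26 K
Q = m * cp * dT = 3084 * 2.8 * 26
Q = 224515 kJ

224515


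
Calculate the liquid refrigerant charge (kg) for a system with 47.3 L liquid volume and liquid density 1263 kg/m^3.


Charge = V * rho / 1000
Charge = 47.3 * 1263 / 1000
Charge = 59.74 kg

59.74


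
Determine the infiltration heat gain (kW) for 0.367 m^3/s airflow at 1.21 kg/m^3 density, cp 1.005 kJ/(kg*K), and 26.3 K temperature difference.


Q = V_dot * rho * cp * dT
Q = 0.367 * 1.21 * 1.005 * 26.3
Q = 11.737 kW

11.737


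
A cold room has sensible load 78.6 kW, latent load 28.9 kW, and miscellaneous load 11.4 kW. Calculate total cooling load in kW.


Q_total = Q_s + Q_l + Q_misc
Q_total = 78.6 + 28.9 + 11.4
Q_total = 118.9 kW

118.9


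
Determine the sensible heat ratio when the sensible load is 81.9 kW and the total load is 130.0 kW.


SHR = Q_sensible / Q_total
SHR = 81.9 / 130.0
SHR = 0.63

0.63


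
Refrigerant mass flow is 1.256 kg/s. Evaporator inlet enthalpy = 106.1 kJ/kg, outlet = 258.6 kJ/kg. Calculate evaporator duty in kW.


dh = 258.6 - 106.1 = 152.5 kJ/kg
Q_evap = m_dot * dh = 1.256 * 152.5
Q_evap = 191.54 kW

191.54


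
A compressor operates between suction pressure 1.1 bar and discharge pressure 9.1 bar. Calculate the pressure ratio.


PR = P_high / P_low
PR = 9.1 / 1.1
PR = 8.273

8.273


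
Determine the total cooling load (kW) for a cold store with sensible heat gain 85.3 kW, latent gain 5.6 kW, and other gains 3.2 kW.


Q_total = Q_s + Q_l + Q_misc
Q_total = 85.3 + 5.6 + 3.2
Q_total = 94.1 kW

94.1


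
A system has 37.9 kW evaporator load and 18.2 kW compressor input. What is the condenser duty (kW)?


Q_cond = Q_evap + W
Q_cond = 37.9 + 18.2
Q_cond = 56.1 kW

56.1


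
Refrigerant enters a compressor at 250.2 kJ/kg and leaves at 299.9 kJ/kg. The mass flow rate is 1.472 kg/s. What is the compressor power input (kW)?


dh = 299.9 - 250.2 = 49.7 kJ/kg
W = m_dot * dh = 1.472 * 49.7 = 73.16 kW

73.16


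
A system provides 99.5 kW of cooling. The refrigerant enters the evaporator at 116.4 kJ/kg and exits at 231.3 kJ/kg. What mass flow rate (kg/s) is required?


dh = 231.3 - 116.4 = 114.9 kJ/kg
m_dot = Q / dh = 99.5 / 114.9 = 0.866 kg/s

0.866


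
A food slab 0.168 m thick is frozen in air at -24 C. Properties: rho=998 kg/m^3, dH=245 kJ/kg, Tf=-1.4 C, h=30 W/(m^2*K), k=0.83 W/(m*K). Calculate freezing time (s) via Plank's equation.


dT = -1.4 - (-24) = 22.6 K
term1 = a/(2h) = 0.168/(2*30) = 0.0028
term2 = a^2/(8k) = 0.168^2/(8*0.83) = 0.00425060241
t = rho*dH*1000/dT * (term1 + term2)
t = 998*245*1000/22.6 * (0.0028 + 0.00425060241)
t = 76281 s

76281


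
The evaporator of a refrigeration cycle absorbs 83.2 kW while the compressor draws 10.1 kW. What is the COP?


COP = Q_evap / W
COP = 83.2 / 10.1
COP = 8.238

8.238


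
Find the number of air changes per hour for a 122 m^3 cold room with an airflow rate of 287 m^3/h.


ACH = flow / volume
ACH = 287 / 122
ACH = 2.352

2.352


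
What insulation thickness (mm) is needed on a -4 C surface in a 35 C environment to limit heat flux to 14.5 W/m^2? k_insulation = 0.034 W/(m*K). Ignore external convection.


dT = 35 - (-4) = 39 K
thickness = k * dT / q_max * 1000
thickness = 0.034 * 39 / 14.5 * 1000
thickness = 91.4 mm

91.4


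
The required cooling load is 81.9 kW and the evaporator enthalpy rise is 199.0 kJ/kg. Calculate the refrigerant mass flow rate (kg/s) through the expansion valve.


m_dot = Q / dh
m_dot = 81.9 / 199.0
m_dot = 0.4116 kg/s

0.4116


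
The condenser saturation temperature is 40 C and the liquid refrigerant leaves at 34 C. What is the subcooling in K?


Subcooling = T_cond - T_liquid
Subcooling = 40 - 34
Subcooling = 6 K

6


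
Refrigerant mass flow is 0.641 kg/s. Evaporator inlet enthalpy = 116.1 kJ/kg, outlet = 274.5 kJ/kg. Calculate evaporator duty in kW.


dh = 274.5 - 116.1 = 158.4 kJ/kg
Q_evap = m_dot * dh = 0.641 * 158.4
Q_evap = 101.53 kW

101.53


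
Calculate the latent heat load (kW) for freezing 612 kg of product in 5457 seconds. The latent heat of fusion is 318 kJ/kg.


Q_lat = m * h_fg / t
Q_lat = 612 * 318 / 5457
Q_lat = 35.66 kW

35.66


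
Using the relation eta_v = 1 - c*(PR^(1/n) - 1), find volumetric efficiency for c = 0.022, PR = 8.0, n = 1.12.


PR^(1/n) = 8.0^(1/1.12) = 6.40221634
eta_v = 1 - 0.022 * (6.40221634 - 1)
eta_v = 0.8812

0.8812


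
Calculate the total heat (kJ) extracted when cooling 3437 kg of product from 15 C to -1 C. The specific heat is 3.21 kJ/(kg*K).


dT = 15 - (-1) = 16 K
Q = m * cp * dT = 3437 * 3.21 * 16
Q = 176524 kJ

176524


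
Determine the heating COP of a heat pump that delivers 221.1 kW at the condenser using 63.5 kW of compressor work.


COP_hp = Q_cond / W
COP_hp = 221.1 / 63.5
COP_hp = 3.482

3.482


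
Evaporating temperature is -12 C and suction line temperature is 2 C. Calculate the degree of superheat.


Superheat = T_suction - T_evap
Superheat = 2 - (-12)
Superheat = 14 K

14


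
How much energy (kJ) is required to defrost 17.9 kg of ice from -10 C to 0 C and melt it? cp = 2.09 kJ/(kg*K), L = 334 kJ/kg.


Sensible heat = cp * dT = 2.09 * 10 = 20.9 kJ/kg
Total per kg = 20.9 + 334 = 354.9 kJ/kg
Q = m * total = 17.9 * 354.9
Q = 6352.7 kJ

6352.7


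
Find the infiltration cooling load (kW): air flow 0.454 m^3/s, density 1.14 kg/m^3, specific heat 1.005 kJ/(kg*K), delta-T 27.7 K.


Q = V_dot * rho * cp * dT
Q = 0.454 * 1.14 * 1.005 * 27.7
Q = 14.408 kW

14.408


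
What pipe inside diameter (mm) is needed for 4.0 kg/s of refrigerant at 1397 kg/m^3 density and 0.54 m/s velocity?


A = m_dot / (rho * v) = 4.0 / (1397 * 0.54) = 0.005302367507 m^2
d = sqrt(4*A/pi) * 1000
d = 82.2 mm

82.2


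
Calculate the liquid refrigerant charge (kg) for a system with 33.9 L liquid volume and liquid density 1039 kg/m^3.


Charge = V * rho / 1000
Charge = 33.9 * 1039 / 1000
Charge = 35.22 kg

35.22


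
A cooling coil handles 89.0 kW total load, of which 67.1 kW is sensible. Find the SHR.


SHR = Q_sensible / Q_total
SHR = 67.1 / 89.0
SHR = 0.754

0.754


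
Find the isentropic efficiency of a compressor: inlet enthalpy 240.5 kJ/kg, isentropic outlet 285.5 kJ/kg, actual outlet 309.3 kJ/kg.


dh_ideal = 285.5 - 240.5 = 45.0 kJ/kg
dh_actual = 309.3 - 240.5 = 68.8 kJ/kg
eta_s = dh_ideal / dh_actual = 45.0 / 68.8
eta_s = 0.6541

0.6541


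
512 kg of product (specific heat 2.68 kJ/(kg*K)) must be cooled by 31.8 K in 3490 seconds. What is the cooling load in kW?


Q = m * cp * dT / t
Q = 512 * 2.68 * 31.8 / 3490
Q = 12.503 kW

12.503


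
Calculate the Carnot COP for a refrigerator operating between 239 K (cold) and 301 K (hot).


dT = 301 - 239 = 62 K
COP_carnot = T_cold / dT = 239 / 62
COP_carnot = 3.855

3.855


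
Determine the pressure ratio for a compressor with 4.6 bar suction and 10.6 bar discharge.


PR = P_high / P_low
PR = 10.6 / 4.6
PR = 2.304

2.304


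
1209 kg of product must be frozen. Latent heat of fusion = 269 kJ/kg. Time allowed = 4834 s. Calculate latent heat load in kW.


Q_lat = m * h_fg / t
Q_lat = 1209 * 269 / 4834
Q_lat = 67.28 kW

67.28


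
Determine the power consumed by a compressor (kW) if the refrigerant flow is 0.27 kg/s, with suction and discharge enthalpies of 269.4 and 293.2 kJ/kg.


dh = 293.2 - 269.4 = 23.8 kJ/kg
W = m_dot * dh = 0.27 * 23.8 = 6.43 kW

6.43


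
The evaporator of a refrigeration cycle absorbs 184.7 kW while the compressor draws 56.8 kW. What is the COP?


COP = Q_evap / W
COP = 184.7 / 56.8
COP = 3.252

3.252


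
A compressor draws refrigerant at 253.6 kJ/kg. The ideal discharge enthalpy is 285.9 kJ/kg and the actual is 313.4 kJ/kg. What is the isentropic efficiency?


dh_ideal = 285.9 - 253.6 = 32.3 kJ/kg
dh_actual = 313.4 - 253.6 = 59.8 kJ/kg
eta_s = dh_ideal / dh_actual = 32.3 / 59.8
eta_s = 0.5401

0.5401


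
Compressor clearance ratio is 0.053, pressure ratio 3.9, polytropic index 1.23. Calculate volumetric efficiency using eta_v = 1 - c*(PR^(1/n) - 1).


PR^(1/n) = 3.9^(1/1.23) = 3.02371136
eta_v = 1 - 0.053 * (3.02371136 - 1)
eta_v = 0.8927

0.8927


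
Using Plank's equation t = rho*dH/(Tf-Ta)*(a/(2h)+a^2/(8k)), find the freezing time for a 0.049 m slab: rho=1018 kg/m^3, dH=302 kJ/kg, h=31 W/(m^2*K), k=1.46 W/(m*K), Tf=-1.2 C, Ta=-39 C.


dT = -1.2 - (-39) = 37.8 K
term1 = a/(2h) = 0.049/(2*31) = 0.0007903225806
term2 = a^2/(8k) = 0.049^2/(8*1.46) = 0.0002055650685
t = rho*dH*1000/dT * (term1 + term2)
t = 1018*302*1000/37.8 * (0.0007903225806 + 0.0002055650685)
t = 8100 s

8100


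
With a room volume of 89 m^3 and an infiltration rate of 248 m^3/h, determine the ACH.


ACH = flow / volume
ACH = 248 / 89
ACH = 2.787

2.787


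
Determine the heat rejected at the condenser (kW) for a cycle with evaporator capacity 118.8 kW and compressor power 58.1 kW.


Q_cond = Q_evap + W
Q_cond = 118.8 + 58.1
Q_cond = 176.9 kW

176.9
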